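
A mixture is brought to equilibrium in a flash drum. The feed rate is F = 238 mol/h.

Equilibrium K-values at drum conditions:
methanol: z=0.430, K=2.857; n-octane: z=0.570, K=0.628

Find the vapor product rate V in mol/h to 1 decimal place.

V = 202.1 mol/h

Rachford–Rice: g(V/F) = Σ zᵢ(Kᵢ−1)/(1+V/F(Kᵢ−1)) = 0.
g(0) = ΣzᵢKᵢ − 1 = 0.586 and g(1) = 1 − Σzᵢ/Kᵢ = -0.058, so a root lies in (0, 1).
Newton–Raphson from V/F = 0.6:
  V/F = 0.600: g = 0.1047, g' = -0.462 → V/F = 0.826
  V/F = 0.826: g = 0.0089, g' = -0.395 → V/F = 0.849
Converged at V/F = 0.849.
Then V = V/F·F = 0.8490·238 = 202.1 mol/h and L = F − V = 35.9 mol/h.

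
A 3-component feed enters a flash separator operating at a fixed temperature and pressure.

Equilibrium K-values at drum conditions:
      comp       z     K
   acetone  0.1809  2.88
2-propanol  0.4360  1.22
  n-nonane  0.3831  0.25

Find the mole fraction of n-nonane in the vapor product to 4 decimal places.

y_n-nonane = 0.1128

Newton iteration, V/F⁰ = 0.31:
  V/F = 0.3100: g = -0.06970, g' = -0.6395 → V/F = 0.2010
  V/F = 0.2010: g = 0.00034, g' = -0.6549 → V/F = 0.2015
Converged at V/F = 0.2015.
Compositions from xᵢ = zᵢ/(1+V/F(Kᵢ−1)), yᵢ = Kᵢxᵢ:
  acetone: x = 0.1312, y = 0.3778
  2-propanol: x = 0.4175, y = 0.5093
  n-nonane: x = 0.4513, y = 0.1128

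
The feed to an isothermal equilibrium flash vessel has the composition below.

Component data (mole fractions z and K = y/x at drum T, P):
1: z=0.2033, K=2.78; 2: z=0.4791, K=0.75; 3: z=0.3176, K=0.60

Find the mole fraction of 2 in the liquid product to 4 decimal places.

Newton–Raphson from β = 0.5:
  β = 0.5000: g = -0.10422, g' = -0.2988 → β = 0.1513
  β = 0.1513: g = 0.02541, g' = -0.4898 → β = 0.2031
  β = 0.2031: g = 0.00132, g' = -0.4409 → β = 0.2061
Converged at β = 0.2061.
Compositions from xᵢ = zᵢ/(1+β(Kᵢ−1)), yᵢ = Kᵢxᵢ:
  1: x = 0.1487, y = 0.4135
  2: x = 0.5051, y = 0.3788
  3: x = 0.3461, y = 0.2077

x_2 = 0.5051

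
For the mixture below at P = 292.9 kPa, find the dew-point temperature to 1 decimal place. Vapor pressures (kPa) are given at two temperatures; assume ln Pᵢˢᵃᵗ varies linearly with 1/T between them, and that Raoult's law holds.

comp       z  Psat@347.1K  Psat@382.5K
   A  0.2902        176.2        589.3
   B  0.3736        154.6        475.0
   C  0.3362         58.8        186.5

Dew-point temperature: Σzᵢ·P/Pᵢˢᵃᵗ(T) = 1. Interpolate ln Pᵢˢᵃᵗ = aᵢ + bᵢ/T.
  T = 347.1 K: ΣzᵢP/Pᵢˢᵃᵗ = 2.8649
  T = 382.5 K: ΣzᵢP/Pᵢˢᵃᵗ = 0.9026
  T = 364.8 K: ΣzᵢP/Pᵢˢᵃᵗ = 1.5635
  T = 373.6 K: ΣzᵢP/Pᵢˢᵃᵗ = 1.1821
  T = 378.1 K: ΣzᵢP/Pᵢˢᵃᵗ = 1.0297
  T = 380.3 K: ΣzᵢP/Pᵢˢᵃᵗ = 0.9637
Interpolating between 378.1 K and 380.3 K gives T ≈ 379.1 K.

T = 379.1 K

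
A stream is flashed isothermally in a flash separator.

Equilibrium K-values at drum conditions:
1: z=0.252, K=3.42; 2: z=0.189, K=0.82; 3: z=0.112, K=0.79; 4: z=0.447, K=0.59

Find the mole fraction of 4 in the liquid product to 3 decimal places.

x_4 = 0.551

Material balance + equilibrium reduce to Σ zᵢ(Kᵢ−1)/(1+β(Kᵢ−1)) = 0.
Feasibility: ΣzᵢKᵢ = 1.369, Σzᵢ/Kᵢ = 1.204 — both > 1, two phases present.
Iterate (Newton) starting at β = 0.5:
  β = 0.500: g = -0.0182, g' = -0.435 → β = 0.458
  β = 0.458: g = 0.0005, g' = -0.459 → β = 0.459
Converged at β = 0.459.
Compositions from xᵢ = zᵢ/(1+β(Kᵢ−1)), yᵢ = Kᵢxᵢ:
  1: x = 0.119, y = 0.408
  2: x = 0.206, y = 0.169
  3: x = 0.124, y = 0.098
  4: x = 0.551, y = 0.325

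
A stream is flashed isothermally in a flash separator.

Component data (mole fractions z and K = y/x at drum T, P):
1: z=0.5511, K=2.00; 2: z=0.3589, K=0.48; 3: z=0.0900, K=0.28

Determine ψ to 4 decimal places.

Let ψ = V/F and solve Σ zᵢ(Kᵢ−1)/(1+ψ(Kᵢ−1)) = 0.
g(0) = ΣzᵢKᵢ − 1 = 0.2997 and g(1) = 1 − Σzᵢ/Kᵢ = -0.3447, so a root lies in (0, 1).
Newton–Raphson from ψ = 0.5:
  ψ = 0.5000: g = 0.01395, g' = -0.5361 → ψ = 0.5260
  ψ = 0.5260: g = -0.00007, g' = -0.5414 → ψ = 0.5259
Converged at ψ = 0.5259.

ψ = 0.5259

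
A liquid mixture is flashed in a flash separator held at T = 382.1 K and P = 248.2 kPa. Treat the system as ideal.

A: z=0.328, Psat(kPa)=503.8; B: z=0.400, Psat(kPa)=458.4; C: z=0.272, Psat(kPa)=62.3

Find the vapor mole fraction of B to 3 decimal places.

Raoult's law: Kᵢ = Pᵢˢᵃᵗ/P = Pᵢˢᵃᵗ/248.2.
  K_A = 503.8/248.2 = 2.02981, K_B = 458.4/248.2 = 1.84690, K_C = 62.3/248.2 = 0.25101
Newton–Raphson from V/F = 0.38:
  V/F = 0.380: g = 0.2143, g' = -0.642 → V/F = 0.714
  V/F = 0.714: g = -0.0319, g' = -0.931 → V/F = 0.679
  V/F = 0.679: g = -0.0011, g' = -0.869 → V/F = 0.678
Converged at V/F = 0.678.
Compositions from xᵢ = zᵢ/(1+V/F(Kᵢ−1)), yᵢ = Kᵢxᵢ:
  A: x = 0.193, y = 0.392
  B: x = 0.254, y = 0.469
  C: x = 0.553, y = 0.139

y_B = 0.469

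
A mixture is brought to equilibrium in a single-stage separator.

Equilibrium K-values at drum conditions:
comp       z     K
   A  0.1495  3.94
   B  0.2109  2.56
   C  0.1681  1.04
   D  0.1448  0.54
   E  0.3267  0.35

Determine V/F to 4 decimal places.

V/F = 0.4567

Rachford–Rice: g(V/F) = Σ zᵢ(Kᵢ−1)/(1+V/F(Kᵢ−1)) = 0.
g(0) = ΣzᵢKᵢ − 1 = 0.4963 and g(1) = 1 − Σzᵢ/Kᵢ = -0.4835, so a root lies in (0, 1).
Newton iteration, V/F⁰ = 0.61:
  V/F = 0.6100: g = -0.11197, g' = -0.7388 → V/F = 0.4584
  V/F = 0.4584: g = -0.00127, g' = -0.7384 → V/F = 0.4567
Converged at V/F = 0.4567.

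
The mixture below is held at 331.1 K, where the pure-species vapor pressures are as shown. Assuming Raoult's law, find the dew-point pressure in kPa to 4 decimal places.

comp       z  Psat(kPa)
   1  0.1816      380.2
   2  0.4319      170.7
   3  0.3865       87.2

At the dew point ψ → 1, so Σzᵢ/Kᵢ = 1 with Kᵢ = Pᵢˢᵃᵗ/P ⇒ 1/P = Σzᵢ/Pᵢˢᵃᵗ.
1/P = 0.1816/380.2 + 0.4319/170.7 + 0.3865/87.2 = 0.0074402 ⇒ P = 134.4058 kPa

Pdew = 134.4058 kPa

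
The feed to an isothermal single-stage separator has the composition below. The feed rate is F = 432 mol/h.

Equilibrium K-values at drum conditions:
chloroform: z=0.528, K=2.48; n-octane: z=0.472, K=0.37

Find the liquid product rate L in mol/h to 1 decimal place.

L = 207.7 mol/h

Material balance + equilibrium reduce to Σ zᵢ(Kᵢ−1)/(1+V/F(Kᵢ−1)) = 0.
g(0) = ΣzᵢKᵢ − 1 = 0.484 and g(1) = 1 − Σzᵢ/Kᵢ = -0.489, so a root lies in (0, 1).
Binary case is linear: z₁(K₁−1)(1+V/F(K₂−1)) + z₂(K₂−1)(1+V/F(K₁−1)) = 0
⇒ V/F = [z₁(K₁−1)+z₂(K₂−1)] / [−(K₁−1)(K₂−1)] = 0.4841/0.9324 = 0.519
Then V = V/F·F = 0.5192·432 = 224.3 mol/h and L = F − V = 207.7 mol/h.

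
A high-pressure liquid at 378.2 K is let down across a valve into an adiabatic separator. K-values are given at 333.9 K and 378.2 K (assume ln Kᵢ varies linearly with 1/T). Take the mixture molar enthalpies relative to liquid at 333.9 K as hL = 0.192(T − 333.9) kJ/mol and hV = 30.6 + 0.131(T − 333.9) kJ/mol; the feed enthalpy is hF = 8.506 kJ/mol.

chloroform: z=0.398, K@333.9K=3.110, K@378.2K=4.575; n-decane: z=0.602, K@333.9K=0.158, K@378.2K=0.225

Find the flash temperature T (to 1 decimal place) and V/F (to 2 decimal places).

T = 342.6 K, V/F = 0.23

Adiabatic flash: solve Rachford–Rice at each trial T, then check hF = ψ·hV(T) + (1−ψ)·hL(T).
  T = 333.9 K: K = (3.110, 0.158), RR gives ψ = 0.187, H_out = 5.734 kJ/mol
  T = 378.2 K: K = (4.575, 0.225), RR gives ψ = 0.345, H_out = 18.135 kJ/mol
  T = 356.0 K: K = (3.816, 0.191), RR gives ψ = 0.278, H_out = 12.373 kJ/mol
  T = 344.9 K: K = (3.455, 0.174), RR gives ψ = 0.237, H_out = 9.192 kJ/mol
  T = 339.4 K: K = (3.281, 0.166), RR gives ψ = 0.213, H_out = 7.509 kJ/mol
  T = 342.1 K: K = (3.366, 0.170), RR gives ψ = 0.225, H_out = 8.345 kJ/mol
  T = 343.5 K: K = (3.410, 0.172), RR gives ψ = 0.231, H_out = 8.771 kJ/mol
Linear interpolation between T = 342.1 (H_out = 8.345) and T = 343.5 (H_out = 8.771) on hF = 8.506 gives T ≈ 342.6 K, at which ψ = 0.23.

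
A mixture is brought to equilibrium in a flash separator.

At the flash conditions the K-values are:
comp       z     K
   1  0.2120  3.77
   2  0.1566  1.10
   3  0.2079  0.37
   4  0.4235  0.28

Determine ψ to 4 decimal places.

Rachford–Rice: g(ψ) = Σ zᵢ(Kᵢ−1)/(1+ψ(Kᵢ−1)) = 0.
Feasibility: ΣzᵢKᵢ = 1.1670, Σzᵢ/Kᵢ = 2.2730 — both > 1, two phases present.
Newton iteration, ψ⁰ = 0.5:
  ψ = 0.5000: g = -0.40651, g' = -0.9992 → ψ = 0.0932
  ψ = 0.0932: g = 0.01628, g' = -1.3746 → ψ = 0.1050
  ψ = 0.1050: g = 0.00027, g' = -1.3292 → ψ = 0.1052
Converged at ψ = 0.1052.

ψ = 0.1052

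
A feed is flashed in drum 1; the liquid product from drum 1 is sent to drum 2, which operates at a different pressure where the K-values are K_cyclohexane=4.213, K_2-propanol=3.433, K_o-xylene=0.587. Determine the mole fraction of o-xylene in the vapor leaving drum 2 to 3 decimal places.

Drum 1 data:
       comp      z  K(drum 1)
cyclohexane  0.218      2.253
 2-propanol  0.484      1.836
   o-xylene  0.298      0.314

y_o-xylene (drum 2) = 0.507

Drum 1:
Iterate (Newton) starting at ψ₁ = 0.33:
  ψ₁ = 0.330: g = 0.2461, g' = -0.613 → ψ₁ = 0.731
  ψ₁ = 0.731: g = -0.0165, g' = -0.788 → ψ₁ = 0.710
Converged at ψ₁ = 0.710.
Drum-1 compositions:
  cyclohexane: x = 0.115, y = 0.260
  2-propanol: x = 0.304, y = 0.558
  o-xylene: x = 0.581, y = 0.182
Drum-2 feed = drum-1 liquid: z₂ = (0.1154, 0.3037, 0.5809).
Drum 2:
Rachford–Rice: g(ψ₂) = Σ zᵢ(Kᵢ−1)/(1+ψ₂(Kᵢ−1)) = 0.
Check two-phase: ΣzᵢKᵢ = 1.870 > 1 and Σzᵢ/Kᵢ = 1.105 > 1, so g(0) = 0.870 > 0 and g(1) = -0.105 < 0.
Newton–Raphson from ψ₂ = 0.48:
  ψ₂ = 0.480: g = 0.1875, g' = -0.721 → ψ₂ = 0.740
  ψ₂ = 0.740: g = 0.0281, g' = -0.539 → ψ₂ = 0.792
  ψ₂ = 0.792: g = 0.0004, g' = -0.523 → ψ₂ = 0.793
Converged at ψ₂ = 0.793.
  cyclohexane: x = 0.033, y = 0.137
  2-propanol: x = 0.104, y = 0.356
  o-xylene: x = 0.864, y = 0.507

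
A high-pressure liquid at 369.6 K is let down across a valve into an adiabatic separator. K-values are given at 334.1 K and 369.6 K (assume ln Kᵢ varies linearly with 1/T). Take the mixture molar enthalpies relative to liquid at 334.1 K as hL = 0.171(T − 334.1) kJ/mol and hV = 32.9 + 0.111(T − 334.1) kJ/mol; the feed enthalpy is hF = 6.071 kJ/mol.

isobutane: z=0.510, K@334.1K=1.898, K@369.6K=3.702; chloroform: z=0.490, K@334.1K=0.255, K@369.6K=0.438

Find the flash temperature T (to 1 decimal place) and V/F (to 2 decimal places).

Adiabatic flash: solve Rachford–Rice at each trial T, then check hF = ψ·hV(T) + (1−ψ)·hL(T).
  T = 334.1 K: K = (1.898, 0.255), RR gives ψ = 0.139, H_out = 4.570 kJ/mol
  T = 369.6 K: K = (3.702, 0.438), RR gives ψ = 0.726, H_out = 28.413 kJ/mol
  T = 351.9 K: K = (2.698, 0.339), RR gives ψ = 0.483, H_out = 18.422 kJ/mol
  T = 343.0 K: K = (2.273, 0.295), RR gives ψ = 0.339, H_out = 12.485 kJ/mol
  T = 338.6 K: K = (2.082, 0.275), RR gives ψ = 0.250, H_out = 8.938 kJ/mol
  T = 336.4 K: K = (1.990, 0.265), RR gives ψ = 0.199, H_out = 6.918 kJ/mol
  T = 335.2 K: K = (1.942, 0.260), RR gives ψ = 0.169, H_out = 5.727 kJ/mol
Linear interpolation between T = 335.2 (H_out = 5.727) and T = 336.4 (H_out = 6.918) on hF = 6.071 gives T ≈ 335.5 K, at which ψ = 0.18.

T = 335.5 K, V/F = 0.18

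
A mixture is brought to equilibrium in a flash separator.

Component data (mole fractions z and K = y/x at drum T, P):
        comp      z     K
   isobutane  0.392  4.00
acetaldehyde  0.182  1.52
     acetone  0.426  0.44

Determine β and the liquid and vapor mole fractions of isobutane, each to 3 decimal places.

β = 0.775, x_isobutane = 0.118, y_isobutane = 0.472

Material balance + equilibrium reduce to Σ zᵢ(Kᵢ−1)/(1+β(Kᵢ−1)) = 0.
g(0) = ΣzᵢKᵢ − 1 = 1.032 and g(1) = 1 − Σzᵢ/Kᵢ = -0.186, so a root lies in (0, 1).
Newton iteration, β⁰ = 0.37:
  β = 0.370: g = 0.3358, g' = -1.040 → β = 0.693
  β = 0.693: g = 0.0616, g' = -0.756 → β = 0.775
Converged at β = 0.775.
Compositions from xᵢ = zᵢ/(1+β(Kᵢ−1)), yᵢ = Kᵢxᵢ:
  isobutane: x = 0.118, y = 0.472
  acetaldehyde: x = 0.130, y = 0.197
  acetone: x = 0.752, y = 0.331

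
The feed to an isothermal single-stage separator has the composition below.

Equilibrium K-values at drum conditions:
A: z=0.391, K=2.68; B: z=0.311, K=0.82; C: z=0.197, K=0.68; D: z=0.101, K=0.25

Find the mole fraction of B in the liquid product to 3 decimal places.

Newton–Raphson from β = 0.5:
  β = 0.500: g = 0.0992, g' = -0.512 → β = 0.694
  β = 0.694: g = 0.0004, g' = -0.529 → β = 0.695
Converged at β = 0.695.
Compositions from xᵢ = zᵢ/(1+β(Kᵢ−1)), yᵢ = Kᵢxᵢ:
  A: x = 0.180, y = 0.484
  B: x = 0.355, y = 0.291
  C: x = 0.253, y = 0.172
  D: x = 0.211, y = 0.053

x_B = 0.355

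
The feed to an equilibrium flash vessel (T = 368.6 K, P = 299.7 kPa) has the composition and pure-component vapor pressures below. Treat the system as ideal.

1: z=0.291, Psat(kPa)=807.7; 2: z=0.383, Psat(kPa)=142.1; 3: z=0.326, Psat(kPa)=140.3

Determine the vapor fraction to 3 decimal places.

Raoult's law: Kᵢ = Pᵢˢᵃᵗ/P = Pᵢˢᵃᵗ/299.7.
  K_1 = 807.7/299.7 = 2.69503, K_2 = 142.1/299.7 = 0.47414, K_3 = 140.3/299.7 = 0.46813
Rachford–Rice: g(ψ) = Σ zᵢ(Kᵢ−1)/(1+ψ(Kᵢ−1)) = 0.
Check two-phase: ΣzᵢKᵢ = 1.118 > 1 and Σzᵢ/Kᵢ = 1.612 > 1, so g(0) = 0.118 > 0 and g(1) = -0.612 < 0.
Iterate (Newton) starting at ψ = 0.5:
  ψ = 0.500: g = -0.2425, g' = -0.611 → ψ = 0.103
  ψ = 0.103: g = 0.0234, g' = -0.827 → ψ = 0.131
  ψ = 0.131: g = 0.0006, g' = -0.788 → ψ = 0.132
Converged at ψ = 0.132.

ψ = 0.132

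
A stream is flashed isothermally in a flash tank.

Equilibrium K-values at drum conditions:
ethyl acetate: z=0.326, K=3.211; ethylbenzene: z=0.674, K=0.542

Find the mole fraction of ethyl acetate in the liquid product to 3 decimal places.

Material balance + equilibrium reduce to Σ zᵢ(Kᵢ−1)/(1+ψ(Kᵢ−1)) = 0.
Feasibility: ΣzᵢKᵢ = 1.412, Σzᵢ/Kᵢ = 1.345 — both > 1, two phases present.
Binary case is linear: z₁(K₁−1)(1+ψ(K₂−1)) + z₂(K₂−1)(1+ψ(K₁−1)) = 0
⇒ ψ = [z₁(K₁−1)+z₂(K₂−1)] / [−(K₁−1)(K₂−1)] = 0.4121/1.0126 = 0.407
Compositions from xᵢ = zᵢ/(1+ψ(Kᵢ−1)), yᵢ = Kᵢxᵢ:
  ethyl acetate: x = 0.172, y = 0.551
  ethylbenzene: x = 0.828, y = 0.449

x_ethyl acetate = 0.172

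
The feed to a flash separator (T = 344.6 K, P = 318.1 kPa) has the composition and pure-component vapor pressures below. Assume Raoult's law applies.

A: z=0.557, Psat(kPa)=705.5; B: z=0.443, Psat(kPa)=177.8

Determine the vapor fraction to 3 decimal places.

Raoult's law: Kᵢ = Pᵢˢᵃᵗ/P = Pᵢˢᵃᵗ/318.1.
  K_A = 705.5/318.1 = 2.21786, K_B = 177.8/318.1 = 0.55894
Let ψ = V/F and solve Σ zᵢ(Kᵢ−1)/(1+ψ(Kᵢ−1)) = 0.
g(0) = ΣzᵢKᵢ − 1 = 0.483 and g(1) = 1 − Σzᵢ/Kᵢ = -0.044, so a root lies in (0, 1).
Binary case is linear: z₁(K₁−1)(1+ψ(K₂−1)) + z₂(K₂−1)(1+ψ(K₁−1)) = 0
⇒ ψ = [z₁(K₁−1)+z₂(K₂−1)] / [−(K₁−1)(K₂−1)] = 0.4830/0.5371 = 0.899

ψ = 0.899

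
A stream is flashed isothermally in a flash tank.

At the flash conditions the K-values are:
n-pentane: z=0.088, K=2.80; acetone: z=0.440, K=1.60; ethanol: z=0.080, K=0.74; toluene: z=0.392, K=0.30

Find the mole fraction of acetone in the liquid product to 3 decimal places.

x_acetone = 0.389

Iterate (Newton) starting at β = 0.59:
  β = 0.590: g = -0.2202, g' = -0.718 → β = 0.283
  β = 0.283: g = -0.0343, g' = -0.546 → β = 0.221
  β = 0.221: g = -0.0001, g' = -0.544 → β = 0.220
Converged at β = 0.220.
Compositions from xᵢ = zᵢ/(1+β(Kᵢ−1)), yᵢ = Kᵢxᵢ:
  n-pentane: x = 0.063, y = 0.176
  acetone: x = 0.389, y = 0.622
  ethanol: x = 0.085, y = 0.063
  toluene: x = 0.464, y = 0.139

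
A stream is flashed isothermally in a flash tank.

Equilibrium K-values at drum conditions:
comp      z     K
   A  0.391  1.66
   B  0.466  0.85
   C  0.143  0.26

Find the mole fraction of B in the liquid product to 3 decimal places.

Newton iteration, β⁰ = 0.5:
  β = 0.500: g = -0.0495, g' = -0.306 → β = 0.338
  β = 0.338: g = -0.0038, g' = -0.265 → β = 0.324
Converged at β = 0.324.
Compositions from xᵢ = zᵢ/(1+β(Kᵢ−1)), yᵢ = Kᵢxᵢ:
  A: x = 0.322, y = 0.535
  B: x = 0.490, y = 0.416
  C: x = 0.188, y = 0.049

x_B = 0.490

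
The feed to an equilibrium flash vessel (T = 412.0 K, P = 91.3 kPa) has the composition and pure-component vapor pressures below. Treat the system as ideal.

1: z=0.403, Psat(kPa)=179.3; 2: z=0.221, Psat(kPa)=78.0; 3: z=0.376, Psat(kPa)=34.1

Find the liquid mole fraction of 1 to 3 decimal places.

Raoult's law: Kᵢ = Pᵢˢᵃᵗ/P = Pᵢˢᵃᵗ/91.3.
  K_1 = 179.3/91.3 = 1.96386, K_2 = 78.0/91.3 = 0.85433, K_3 = 34.1/91.3 = 0.37349
Material balance + equilibrium reduce to Σ zᵢ(Kᵢ−1)/(1+ψ(Kᵢ−1)) = 0.
Feasibility: ΣzᵢKᵢ = 1.121, Σzᵢ/Kᵢ = 1.471 — both > 1, two phases present.
Newton iteration, ψ⁰ = 0.5:
  ψ = 0.500: g = -0.1156, g' = -0.489 → ψ = 0.263
  ψ = 0.263: g = -0.0059, g' = -0.455 → ψ = 0.251
Converged at ψ = 0.251.
Compositions from xᵢ = zᵢ/(1+ψ(Kᵢ−1)), yᵢ = Kᵢxᵢ:
  1: x = 0.325, y = 0.637
  2: x = 0.229, y = 0.196
  3: x = 0.446, y = 0.167

x_1 = 0.325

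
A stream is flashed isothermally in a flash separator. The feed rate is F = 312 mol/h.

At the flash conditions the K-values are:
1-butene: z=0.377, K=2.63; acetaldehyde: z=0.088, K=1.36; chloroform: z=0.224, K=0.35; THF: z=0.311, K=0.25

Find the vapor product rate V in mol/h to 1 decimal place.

Newton–Raphson from ψ = 0.5:
  ψ = 0.500: g = -0.2235, g' = -0.968 → ψ = 0.269
  ψ = 0.269: g = -0.0126, g' = -0.907 → ψ = 0.255
Converged at ψ = 0.255.
Then V = ψ·F = 0.2552·312 = 79.6 mol/h and L = F − V = 232.4 mol/h.

V = 79.6 mol/h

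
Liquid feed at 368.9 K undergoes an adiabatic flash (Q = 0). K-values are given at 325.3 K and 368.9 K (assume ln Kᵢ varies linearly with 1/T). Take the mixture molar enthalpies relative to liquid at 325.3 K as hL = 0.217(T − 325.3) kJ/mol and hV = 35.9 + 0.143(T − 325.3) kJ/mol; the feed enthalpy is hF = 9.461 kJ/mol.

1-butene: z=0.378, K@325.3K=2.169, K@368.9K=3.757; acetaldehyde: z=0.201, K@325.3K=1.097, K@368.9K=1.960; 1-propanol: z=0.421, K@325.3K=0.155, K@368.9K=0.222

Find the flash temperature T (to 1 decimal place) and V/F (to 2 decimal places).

Adiabatic flash: solve Rachford–Rice at each trial T, then check hF = ψ·hV(T) + (1−ψ)·hL(T).
  T = 325.3 K: K = (2.169, 1.097, 0.155), RR gives ψ = 0.134, H_out = 4.816 kJ/mol
  T = 368.9 K: K = (3.757, 1.960, 0.222), RR gives ψ = 0.525, H_out = 26.625 kJ/mol
  T = 347.1 K: K = (2.904, 1.493, 0.188), RR gives ψ = 0.386, H_out = 17.962 kJ/mol
  T = 336.2 K: K = (2.522, 1.286, 0.171), RR gives ψ = 0.282, H_out = 12.273 kJ/mol
  T = 330.8 K: K = (2.343, 1.190, 0.163), RR gives ψ = 0.216, H_out = 8.868 kJ/mol
  T = 333.5 K: K = (2.432, 1.238, 0.167), RR gives ψ = 0.251, H_out = 10.631 kJ/mol
  T = 332.1 K: K = (2.386, 1.213, 0.165), RR gives ψ = 0.233, H_out = 9.733 kJ/mol
Linear interpolation between T = 330.8 (H_out = 8.868) and T = 332.1 (H_out = 9.733) on hF = 9.461 gives T ≈ 331.7 K, at which ψ = 0.23.

T = 331.7 K, V/F = 0.23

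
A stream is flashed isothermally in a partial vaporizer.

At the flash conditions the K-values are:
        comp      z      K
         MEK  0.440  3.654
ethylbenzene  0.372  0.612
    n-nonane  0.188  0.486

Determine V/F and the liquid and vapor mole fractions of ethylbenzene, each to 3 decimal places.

V/F = 0.801, x_ethylbenzene = 0.540, y_ethylbenzene = 0.330

Rachford–Rice: g(V/F) = Σ zᵢ(Kᵢ−1)/(1+V/F(Kᵢ−1)) = 0.
Check two-phase: ΣzᵢKᵢ = 1.927 > 1 and Σzᵢ/Kᵢ = 1.115 > 1, so g(0) = 0.927 > 0 and g(1) = -0.115 < 0.
Iterate (Newton) starting at V/F = 0.34:
  V/F = 0.340: g = 0.3305, g' = -1.004 → V/F = 0.669
  V/F = 0.669: g = 0.0783, g' = -0.620 → V/F = 0.796
  V/F = 0.796: g = 0.0030, g' = -0.579 → V/F = 0.801
Converged at V/F = 0.801.
Compositions from xᵢ = zᵢ/(1+V/F(Kᵢ−1)), yᵢ = Kᵢxᵢ:
  MEK: x = 0.141, y = 0.514
  ethylbenzene: x = 0.540, y = 0.330
  n-nonane: x = 0.320, y = 0.155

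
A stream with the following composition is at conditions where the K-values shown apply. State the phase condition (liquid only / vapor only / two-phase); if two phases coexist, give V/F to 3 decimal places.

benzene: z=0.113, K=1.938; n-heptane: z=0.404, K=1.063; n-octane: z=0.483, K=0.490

liquid only

ΣzᵢKᵢ = 0.885; Σzᵢ/Kᵢ = 1.424.
Since ΣzᵢKᵢ < 1 the mixture is below its bubble point — single liquid phase.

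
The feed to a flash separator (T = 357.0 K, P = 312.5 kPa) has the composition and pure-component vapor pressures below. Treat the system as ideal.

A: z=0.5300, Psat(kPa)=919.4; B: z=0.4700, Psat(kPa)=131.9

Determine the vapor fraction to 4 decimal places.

ψ = 0.6751

Raoult's law: Kᵢ = Pᵢˢᵃᵗ/P = Pᵢˢᵃᵗ/312.5.
  K_A = 919.4/312.5 = 2.942080, K_B = 131.9/312.5 = 0.422080
Material balance + equilibrium reduce to Σ zᵢ(Kᵢ−1)/(1+ψ(Kᵢ−1)) = 0.
Feasibility: ΣzᵢKᵢ = 1.7577, Σzᵢ/Kᵢ = 1.2937 — both > 1, two phases present.
Iterate (Newton) starting at ψ = 0.5:
  ψ = 0.5000: g = 0.14021, g' = -0.8250 → ψ = 0.6699
  ψ = 0.6699: g = 0.00409, g' = -0.7955 → ψ = 0.6751
Converged at ψ = 0.6751.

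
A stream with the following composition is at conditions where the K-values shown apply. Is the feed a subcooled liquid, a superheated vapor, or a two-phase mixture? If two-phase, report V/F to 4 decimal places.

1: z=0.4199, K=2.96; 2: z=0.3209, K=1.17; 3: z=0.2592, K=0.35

ΣzᵢKᵢ = 1.7091; Σzᵢ/Kᵢ = 1.1567.
Both exceed 1, so a two-phase solution exists.
Rachford–Rice: g(ψ) = Σ zᵢ(Kᵢ−1)/(1+ψ(Kᵢ−1)) = 0.
Iterate (Newton) starting at ψ = 0.5:
  ψ = 0.5000: g = 0.21634, g' = -0.6597 → ψ = 0.8279
  ψ = 0.8279: g = -0.00319, g' = -0.7551 → ψ = 0.8237
Converged at ψ = 0.8237.

two-phase, V/F = 0.8237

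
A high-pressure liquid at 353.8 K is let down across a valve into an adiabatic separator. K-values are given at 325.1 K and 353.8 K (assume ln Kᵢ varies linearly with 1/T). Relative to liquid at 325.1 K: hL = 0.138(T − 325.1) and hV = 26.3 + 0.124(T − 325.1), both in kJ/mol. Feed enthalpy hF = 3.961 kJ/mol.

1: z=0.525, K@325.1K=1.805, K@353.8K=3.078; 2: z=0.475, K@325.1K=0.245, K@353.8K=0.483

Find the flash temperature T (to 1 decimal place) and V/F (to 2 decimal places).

T = 326.3 K, V/F = 0.14

Adiabatic flash: solve Rachford–Rice at each trial T, then check hF = ψ·hV(T) + (1−ψ)·hL(T).
  T = 325.1 K: K = (1.805, 0.245), RR gives ψ = 0.105, H_out = 2.769 kJ/mol
  T = 353.8 K: K = (3.078, 0.483), RR gives ψ = 0.787, H_out = 24.340 kJ/mol
  T = 339.5 K: K = (2.386, 0.349), RR gives ψ = 0.464, H_out = 14.103 kJ/mol
  T = 332.3 K: K = (2.082, 0.294), RR gives ψ = 0.304, H_out = 8.962 kJ/mol
  T = 328.7 K: K = (1.940, 0.269), RR gives ψ = 0.212, H_out = 6.070 kJ/mol
  T = 326.9 K: K = (1.872, 0.257), RR gives ψ = 0.161, H_out = 4.484 kJ/mol
  T = 326.0 K: K = (1.838, 0.251), RR gives ψ = 0.134, H_out = 3.644 kJ/mol
Linear interpolation between T = 326.0 (H_out = 3.644) and T = 326.9 (H_out = 4.484) on hF = 3.961 gives T ≈ 326.3 K, at which ψ = 0.14.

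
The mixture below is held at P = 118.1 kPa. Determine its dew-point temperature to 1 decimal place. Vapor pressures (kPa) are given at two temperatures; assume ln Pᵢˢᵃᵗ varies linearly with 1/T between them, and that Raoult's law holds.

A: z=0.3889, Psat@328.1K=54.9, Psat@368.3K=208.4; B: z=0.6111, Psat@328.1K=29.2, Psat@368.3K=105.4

T = 364.9 K

Dew-point temperature: Σzᵢ·P/Pᵢˢᵃᵗ(T) = 1. Interpolate ln Pᵢˢᵃᵗ = aᵢ + bᵢ/T.
  T = 328.1 K: ΣzᵢP/Pᵢˢᵃᵗ = 3.3082
  T = 368.3 K: ΣzᵢP/Pᵢˢᵃᵗ = 0.9051
  T = 348.2 K: ΣzᵢP/Pᵢˢᵃᵗ = 1.6668
  T = 358.2 K: ΣzᵢP/Pᵢˢᵃᵗ = 1.2196
  T = 363.2 K: ΣzᵢP/Pᵢˢᵃᵗ = 1.0500
  T = 365.8 K: ΣzᵢP/Pᵢˢᵃᵗ = 0.9730
Interpolating between 363.2 K and 365.8 K gives T ≈ 364.9 K.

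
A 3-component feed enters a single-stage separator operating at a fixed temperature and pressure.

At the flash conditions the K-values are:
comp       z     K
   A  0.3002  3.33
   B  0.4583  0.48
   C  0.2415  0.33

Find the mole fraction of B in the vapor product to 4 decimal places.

y_B = 0.2489

Iterate (Newton) starting at V/F = 0.53:
  V/F = 0.5300: g = -0.26691, g' = -0.8231 → V/F = 0.2057
  V/F = 0.2057: g = 0.01828, g' = -1.0459 → V/F = 0.2232
  V/F = 0.2232: g = 0.00029, g' = -1.0138 → V/F = 0.2235
Converged at V/F = 0.2235.
Compositions from xᵢ = zᵢ/(1+V/F(Kᵢ−1)), yᵢ = Kᵢxᵢ:
  A: x = 0.1974, y = 0.6574
  B: x = 0.5186, y = 0.2489
  C: x = 0.2840, y = 0.0937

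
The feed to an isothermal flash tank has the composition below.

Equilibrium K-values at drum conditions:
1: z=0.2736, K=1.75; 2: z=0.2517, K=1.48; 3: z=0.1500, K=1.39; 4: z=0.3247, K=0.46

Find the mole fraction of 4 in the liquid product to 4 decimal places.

Material balance + equilibrium reduce to Σ zᵢ(Kᵢ−1)/(1+ψ(Kᵢ−1)) = 0.
Check two-phase: ΣzᵢKᵢ = 1.2092 > 1 and Σzᵢ/Kᵢ = 1.1402 > 1, so g(0) = 0.2092 > 0 and g(1) = -0.1402 < 0.
Newton iteration, ψ⁰ = 0.43:
  ψ = 0.4300: g = 0.07704, g' = -0.3052 → ψ = 0.6824
  ψ = 0.6824: g = -0.00472, g' = -0.3519 → ψ = 0.6690
  ψ = 0.6690: g = -0.00003, g' = -0.3479 → ψ = 0.6689
Converged at ψ = 0.6689.
Compositions from xᵢ = zᵢ/(1+ψ(Kᵢ−1)), yᵢ = Kᵢxᵢ:
  1: x = 0.1822, y = 0.3188
  2: x = 0.1905, y = 0.2820
  3: x = 0.1190, y = 0.1654
  4: x = 0.5083, y = 0.2338

x_4 = 0.5083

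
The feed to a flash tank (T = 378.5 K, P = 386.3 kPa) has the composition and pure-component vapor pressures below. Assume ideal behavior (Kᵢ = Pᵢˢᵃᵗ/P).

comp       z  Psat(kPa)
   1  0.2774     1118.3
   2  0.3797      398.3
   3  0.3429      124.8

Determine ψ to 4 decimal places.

Raoult's law: Kᵢ = Pᵢˢᵃᵗ/P = Pᵢˢᵃᵗ/386.3.
  K_1 = 1118.3/386.3 = 2.894900, K_2 = 398.3/386.3 = 1.031064, K_3 = 124.8/386.3 = 0.323065
Rachford–Rice: g(ψ) = Σ zᵢ(Kᵢ−1)/(1+ψ(Kᵢ−1)) = 0.
Check two-phase: ΣzᵢKᵢ = 1.3053 > 1 and Σzᵢ/Kᵢ = 1.5255 > 1, so g(0) = 0.3053 > 0 and g(1) = -0.5255 < 0.
Newton–Raphson from ψ = 0.5:
  ψ = 0.5000: g = -0.06935, g' = -0.6220 → ψ = 0.3885
  ψ = 0.3885: g = -0.00054, g' = -0.6201 → ψ = 0.3876
Converged at ψ = 0.3876.

ψ = 0.3876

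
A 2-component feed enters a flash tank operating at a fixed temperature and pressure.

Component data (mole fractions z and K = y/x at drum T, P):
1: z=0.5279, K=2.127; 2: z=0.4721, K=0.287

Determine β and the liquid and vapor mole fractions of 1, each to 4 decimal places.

β = 0.3215, x_1 = 0.3875, y_1 = 0.8242

Rachford–Rice: g(β) = Σ zᵢ(Kᵢ−1)/(1+β(Kᵢ−1)) = 0.
Feasibility: ΣzᵢKᵢ = 1.2583, Σzᵢ/Kᵢ = 1.8931 — both > 1, two phases present.
Newton iteration, β⁰ = 0.52:
  β = 0.5200: g = -0.15983, g' = -0.8727 → β = 0.3369
  β = 0.3369: g = -0.01178, g' = -0.7680 → β = 0.3215
Converged at β = 0.3215.
Compositions from xᵢ = zᵢ/(1+β(Kᵢ−1)), yᵢ = Kᵢxᵢ:
  1: x = 0.3875, y = 0.8242
  2: x = 0.6125, y = 0.1758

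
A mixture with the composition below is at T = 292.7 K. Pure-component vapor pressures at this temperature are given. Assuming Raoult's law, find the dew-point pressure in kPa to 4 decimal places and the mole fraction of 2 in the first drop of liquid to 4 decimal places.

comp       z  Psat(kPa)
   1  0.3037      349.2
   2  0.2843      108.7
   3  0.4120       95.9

At the dew point ψ → 1, so Σzᵢ/Kᵢ = 1 with Kᵢ = Pᵢˢᵃᵗ/P ⇒ 1/P = Σzᵢ/Pᵢˢᵃᵗ.
1/P = 0.3037/349.2 + 0.2843/108.7 + 0.4120/95.9 = 0.0077813 ⇒ P = 128.5132 kPa
xᵢ = zᵢP/Pᵢˢᵃᵗ ⇒ x_2 = 0.2843·128.5132/108.7 = 0.3361

Pdew = 128.5132 kPa, x_2 = 0.3361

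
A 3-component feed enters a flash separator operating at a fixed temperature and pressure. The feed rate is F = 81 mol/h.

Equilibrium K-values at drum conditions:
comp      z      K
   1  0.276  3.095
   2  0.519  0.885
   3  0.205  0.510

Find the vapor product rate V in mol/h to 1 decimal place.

Material balance + equilibrium reduce to Σ zᵢ(Kᵢ−1)/(1+ψ(Kᵢ−1)) = 0.
g(0) = ΣzᵢKᵢ − 1 = 0.418 and g(1) = 1 − Σzᵢ/Kᵢ = -0.078, so a root lies in (0, 1).
Newton–Raphson from ψ = 0.5:
  ψ = 0.500: g = 0.0860, g' = -0.383 → ψ = 0.725
  ψ = 0.725: g = 0.0088, g' = -0.318 → ψ = 0.752
Converged at ψ = 0.752.
Then V = ψ·F = 0.7524·81 = 60.9 mol/h and L = F − V = 20.1 mol/h.

V = 60.9 mol/h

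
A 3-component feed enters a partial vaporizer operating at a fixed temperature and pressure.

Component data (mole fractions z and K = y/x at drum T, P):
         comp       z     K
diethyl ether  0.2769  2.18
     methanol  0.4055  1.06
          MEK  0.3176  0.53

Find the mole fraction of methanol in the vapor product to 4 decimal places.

y_methanol = 0.4143

Rachford–Rice: g(V/F) = Σ zᵢ(Kᵢ−1)/(1+V/F(Kᵢ−1)) = 0.
g(0) = ΣzᵢKᵢ − 1 = 0.2018 and g(1) = 1 − Σzᵢ/Kᵢ = -0.1088, so a root lies in (0, 1).
Newton iteration, V/F⁰ = 0.5:
  V/F = 0.5000: g = 0.03399, g' = -0.2738 → V/F = 0.6242
  V/F = 0.6242: g = 0.00037, g' = -0.2697 → V/F = 0.6255
Converged at V/F = 0.6255.
Compositions from xᵢ = zᵢ/(1+V/F(Kᵢ−1)), yᵢ = Kᵢxᵢ:
  diethyl ether: x = 0.1593, y = 0.3473
  methanol: x = 0.3908, y = 0.4143
  MEK: x = 0.4499, y = 0.2384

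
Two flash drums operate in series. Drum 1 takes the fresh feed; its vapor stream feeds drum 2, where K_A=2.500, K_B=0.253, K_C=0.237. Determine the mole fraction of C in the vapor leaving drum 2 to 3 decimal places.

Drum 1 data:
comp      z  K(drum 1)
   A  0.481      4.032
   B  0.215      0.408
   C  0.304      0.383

Drum 1:
Rachford–Rice: g(ψ₁) = Σ zᵢ(Kᵢ−1)/(1+ψ₁(Kᵢ−1)) = 0.
g(0) = ΣzᵢKᵢ − 1 = 1.144 and g(1) = 1 − Σzᵢ/Kᵢ = -0.440, so a root lies in (0, 1).
Iterate (Newton) starting at ψ₁ = 0.5:
  ψ₁ = 0.500: g = 0.1276, g' = -1.093 → ψ₁ = 0.617
  ψ₁ = 0.617: g = 0.0048, g' = -1.025 → ψ₁ = 0.622
Converged at ψ₁ = 0.622.
Drum-1 compositions:
  A: x = 0.167, y = 0.672
  B: x = 0.340, y = 0.139
  C: x = 0.493, y = 0.189
Drum-2 feed = drum-1 vapor: z₂ = (0.6724, 0.1388, 0.1889).
Drum 2:
Iterate (Newton) starting at ψ₂ = 0.57:
  ψ₂ = 0.570: g = 0.1082, g' = -1.019 → ψ₂ = 0.676
  ψ₂ = 0.676: g = -0.0064, g' = -1.158 → ψ₂ = 0.671
Converged at ψ₂ = 0.671.
  A: x = 0.335, y = 0.838
  B: x = 0.278, y = 0.070
  C: x = 0.387, y = 0.092

y_C (drum 2) = 0.092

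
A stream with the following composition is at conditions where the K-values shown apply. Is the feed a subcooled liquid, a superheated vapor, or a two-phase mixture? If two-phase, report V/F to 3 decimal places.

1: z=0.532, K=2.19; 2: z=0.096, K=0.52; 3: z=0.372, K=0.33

ΣzᵢKᵢ = 1.338; Σzᵢ/Kᵢ = 1.555.
Both exceed 1, so a two-phase solution exists.
Let ψ = V/F and solve Σ zᵢ(Kᵢ−1)/(1+ψ(Kᵢ−1)) = 0.
Newton–Raphson from ψ = 0.49:
  ψ = 0.490: g = -0.0314, g' = -0.709 → ψ = 0.446
  ψ = 0.446: g = -0.0003, g' = -0.697 → ψ = 0.445
Converged at ψ = 0.445.

two-phase, V/F = 0.445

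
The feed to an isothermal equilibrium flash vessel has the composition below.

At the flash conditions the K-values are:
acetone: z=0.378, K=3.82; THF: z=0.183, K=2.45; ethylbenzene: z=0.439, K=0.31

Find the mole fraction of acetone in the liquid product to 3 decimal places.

Newton–Raphson from ψ = 0.5:
  ψ = 0.500: g = 0.1337, g' = -1.134 → ψ = 0.618
Converged at ψ = 0.618.
Compositions from xᵢ = zᵢ/(1+ψ(Kᵢ−1)), yᵢ = Kᵢxᵢ:
  acetone: x = 0.138, y = 0.526
  THF: x = 0.096, y = 0.236
  ethylbenzene: x = 0.766, y = 0.237

x_acetone = 0.138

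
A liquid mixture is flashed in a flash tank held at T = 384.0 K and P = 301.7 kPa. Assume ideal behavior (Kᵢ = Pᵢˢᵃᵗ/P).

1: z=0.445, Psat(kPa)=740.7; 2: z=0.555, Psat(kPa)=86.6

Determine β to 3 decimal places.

β = 0.243

Raoult's law: Kᵢ = Pᵢˢᵃᵗ/P = Pᵢˢᵃᵗ/301.7.
  K_1 = 740.7/301.7 = 2.45509, K_2 = 86.6/301.7 = 0.28704
Rachford–Rice: g(β) = Σ zᵢ(Kᵢ−1)/(1+β(Kᵢ−1)) = 0.
Check two-phase: ΣzᵢKᵢ = 1.252 > 1 and Σzᵢ/Kᵢ = 2.115 > 1, so g(0) = 0.252 > 0 and g(1) = -1.115 < 0.
Binary case is linear: z₁(K₁−1)(1+β(K₂−1)) + z₂(K₂−1)(1+β(K₁−1)) = 0
⇒ β = [z₁(K₁−1)+z₂(K₂−1)] / [−(K₁−1)(K₂−1)] = 0.2518/1.0374 = 0.243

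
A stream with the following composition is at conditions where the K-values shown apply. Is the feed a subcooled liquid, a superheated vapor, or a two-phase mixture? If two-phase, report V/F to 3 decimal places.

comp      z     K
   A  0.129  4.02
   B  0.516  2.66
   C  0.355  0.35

ΣzᵢKᵢ = 2.015; Σzᵢ/Kᵢ = 1.240.
Both exceed 1, so a two-phase solution exists.
Rachford–Rice: g(ψ) = Σ zᵢ(Kᵢ−1)/(1+ψ(Kᵢ−1)) = 0.
Newton iteration, ψ⁰ = 0.64:
  ψ = 0.640: g = 0.1530, g' = -0.911 → ψ = 0.808
  ψ = 0.808: g = -0.0069, g' = -1.024 → ψ = 0.801
Converged at ψ = 0.801.

two-phase, V/F = 0.801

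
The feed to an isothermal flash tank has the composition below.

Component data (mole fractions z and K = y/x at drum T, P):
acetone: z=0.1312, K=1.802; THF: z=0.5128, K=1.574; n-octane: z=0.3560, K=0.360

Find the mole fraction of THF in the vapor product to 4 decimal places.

y_THF = 0.6474

Material balance + equilibrium reduce to Σ zᵢ(Kᵢ−1)/(1+ψ(Kᵢ−1)) = 0.
Check two-phase: ΣzᵢKᵢ = 1.1717 > 1 and Σzᵢ/Kᵢ = 1.3875 > 1, so g(0) = 0.1717 > 0 and g(1) = -0.3875 < 0.
Iterate (Newton) starting at ψ = 0.5:
  ψ = 0.5000: g = -0.03125, g' = -0.4603 → ψ = 0.4321
  ψ = 0.4321: g = -0.00095, g' = -0.4336 → ψ = 0.4299
Converged at ψ = 0.4299.
Compositions from xᵢ = zᵢ/(1+ψ(Kᵢ−1)), yᵢ = Kᵢxᵢ:
  acetone: x = 0.0976, y = 0.1758
  THF: x = 0.4113, y = 0.6474
  n-octane: x = 0.4911, y = 0.1768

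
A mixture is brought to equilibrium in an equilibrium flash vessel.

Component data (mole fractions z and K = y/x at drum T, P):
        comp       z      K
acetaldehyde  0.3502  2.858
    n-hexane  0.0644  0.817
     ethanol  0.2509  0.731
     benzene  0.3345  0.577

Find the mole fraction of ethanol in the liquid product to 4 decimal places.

Let ψ = V/F and solve Σ zᵢ(Kᵢ−1)/(1+ψ(Kᵢ−1)) = 0.
g(0) = ΣzᵢKᵢ − 1 = 0.4299 and g(1) = 1 − Σzᵢ/Kᵢ = -0.1243, so a root lies in (0, 1).
Newton–Raphson from ψ = 0.5:
  ψ = 0.5000: g = 0.06691, g' = -0.4480 → ψ = 0.6494
  ψ = 0.6494: g = 0.00466, g' = -0.3915 → ψ = 0.6613
Converged at ψ = 0.6613.
Compositions from xᵢ = zᵢ/(1+ψ(Kᵢ−1)), yᵢ = Kᵢxᵢ:
  acetaldehyde: x = 0.1571, y = 0.4491
  n-hexane: x = 0.0733, y = 0.0599
  ethanol: x = 0.3052, y = 0.2231
  benzene: x = 0.4644, y = 0.2680

x_ethanol = 0.3052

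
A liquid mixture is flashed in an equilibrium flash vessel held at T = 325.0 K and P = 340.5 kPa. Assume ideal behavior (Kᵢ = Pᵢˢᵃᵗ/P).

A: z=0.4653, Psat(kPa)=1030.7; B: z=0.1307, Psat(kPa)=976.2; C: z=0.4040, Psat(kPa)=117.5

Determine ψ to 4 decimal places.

Raoult's law: Kᵢ = Pᵢˢᵃᵗ/P = Pᵢˢᵃᵗ/340.5.
  K_A = 1030.7/340.5 = 3.027019, K_B = 976.2/340.5 = 2.866960, K_C = 117.5/340.5 = 0.345081
Material balance + equilibrium reduce to Σ zᵢ(Kᵢ−1)/(1+ψ(Kᵢ−1)) = 0.
Check two-phase: ΣzᵢKᵢ = 1.9226 > 1 and Σzᵢ/Kᵢ = 1.3700 > 1, so g(0) = 0.9226 > 0 and g(1) = -0.3700 < 0.
Newton–Raphson from ψ = 0.5:
  ψ = 0.5000: g = 0.20121, g' = -0.9765 → ψ = 0.7060
  ψ = 0.7060: g = 0.00104, g' = -1.0078 → ψ = 0.7071
Converged at ψ = 0.7071.

ψ = 0.7071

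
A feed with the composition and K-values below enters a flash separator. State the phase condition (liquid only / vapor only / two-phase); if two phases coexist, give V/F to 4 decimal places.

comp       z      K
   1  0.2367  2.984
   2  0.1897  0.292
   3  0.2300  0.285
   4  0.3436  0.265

ΣzᵢKᵢ = 0.9183; Σzᵢ/Kᵢ = 2.8326.
Since ΣzᵢKᵢ < 1 the mixture is below its bubble point — single liquid phase.

liquid only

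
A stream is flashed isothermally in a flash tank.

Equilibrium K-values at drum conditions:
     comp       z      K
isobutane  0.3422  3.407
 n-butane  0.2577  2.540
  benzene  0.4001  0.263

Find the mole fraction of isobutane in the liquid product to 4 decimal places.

Rachford–Rice: g(V/F) = Σ zᵢ(Kᵢ−1)/(1+V/F(Kᵢ−1)) = 0.
Check two-phase: ΣzᵢKᵢ = 1.9257 > 1 and Σzᵢ/Kᵢ = 1.7232 > 1, so g(0) = 0.9257 > 0 and g(1) = -0.7232 < 0.
Newton–Raphson from V/F = 0.48:
  V/F = 0.4800: g = 0.15405, g' = -1.1492 → V/F = 0.6140
  V/F = 0.6140: g = -0.00227, g' = -1.2095 → V/F = 0.6122
Converged at V/F = 0.6122.
Compositions from xᵢ = zᵢ/(1+V/F(Kᵢ−1)), yᵢ = Kᵢxᵢ:
  isobutane: x = 0.1383, y = 0.4713
  n-butane: x = 0.1326, y = 0.3369
  benzene: x = 0.7290, y = 0.1917

x_isobutane = 0.1383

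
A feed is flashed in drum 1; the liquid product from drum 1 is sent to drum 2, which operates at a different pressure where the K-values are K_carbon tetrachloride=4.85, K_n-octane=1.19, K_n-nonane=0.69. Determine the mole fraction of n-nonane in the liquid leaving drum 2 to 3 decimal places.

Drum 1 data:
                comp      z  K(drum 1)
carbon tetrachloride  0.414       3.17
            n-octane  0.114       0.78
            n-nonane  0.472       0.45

Drum 1:
Rachford–Rice: g(ψ₁) = Σ zᵢ(Kᵢ−1)/(1+ψ₁(Kᵢ−1)) = 0.
Check two-phase: ΣzᵢKᵢ = 1.614 > 1 and Σzᵢ/Kᵢ = 1.326 > 1, so g(0) = 0.614 > 0 and g(1) = -0.326 < 0.
Iterate (Newton) starting at ψ₁ = 0.5:
  ψ₁ = 0.500: g = 0.0446, g' = -0.727 → ψ₁ = 0.561
  ψ₁ = 0.561: g = 0.0008, g' = -0.702 → ψ₁ = 0.563
Converged at ψ₁ = 0.563.
Drum-1 compositions:
  carbon tetrachloride: x = 0.186, y = 0.591
  n-octane: x = 0.130, y = 0.101
  n-nonane: x = 0.683, y = 0.308
Drum-2 feed = drum-1 liquid: z₂ = (0.1864, 0.1301, 0.6835).
Drum 2:
Newton iteration, ψ₂⁰ = 0.5:
  ψ₂ = 0.500: g = 0.0172, g' = -0.419 → ψ₂ = 0.541
  ψ₂ = 0.541: g = 0.0006, g' = -0.389 → ψ₂ = 0.543
Converged at ψ₂ = 0.543.
  carbon tetrachloride: x = 0.060, y = 0.293
  n-octane: x = 0.118, y = 0.140
  n-nonane: x = 0.822, y = 0.567

x_n-nonane (drum 2) = 0.822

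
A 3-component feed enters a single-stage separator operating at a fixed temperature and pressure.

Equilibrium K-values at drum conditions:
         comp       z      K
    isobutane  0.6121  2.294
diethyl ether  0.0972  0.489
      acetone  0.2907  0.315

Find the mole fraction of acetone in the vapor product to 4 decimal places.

Iterate (Newton) starting at V/F = 0.51:
  V/F = 0.5100: g = 0.10394, g' = -0.7406 → V/F = 0.6503
  V/F = 0.6503: g = -0.00339, g' = -0.8028 → V/F = 0.6461
Converged at V/F = 0.6461.
Compositions from xᵢ = zᵢ/(1+V/F(Kᵢ−1)), yᵢ = Kᵢxᵢ:
  isobutane: x = 0.3334, y = 0.7648
  diethyl ether: x = 0.1451, y = 0.0710
  acetone: x = 0.5215, y = 0.1643

y_acetone = 0.1643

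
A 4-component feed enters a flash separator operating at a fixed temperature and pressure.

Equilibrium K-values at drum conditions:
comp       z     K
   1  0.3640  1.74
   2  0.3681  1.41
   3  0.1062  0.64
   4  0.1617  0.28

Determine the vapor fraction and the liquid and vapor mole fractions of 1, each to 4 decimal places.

Let ψ = V/F and solve Σ zᵢ(Kᵢ−1)/(1+ψ(Kᵢ−1)) = 0.
Feasibility: ΣzᵢKᵢ = 1.2656, Σzᵢ/Kᵢ = 1.2137 — both > 1, two phases present.
Iterate (Newton) starting at ψ = 0.4:
  ψ = 0.4000: g = 0.12932, g' = -0.3485 → ψ = 0.7711
  ψ = 0.7711: g = -0.02849, g' = -0.5666 → ψ = 0.7208
  ψ = 0.7208: g = -0.00151, g' = -0.5090 → ψ = 0.7178
Converged at ψ = 0.7178.
Compositions from xᵢ = zᵢ/(1+ψ(Kᵢ−1)), yᵢ = Kᵢxᵢ:
  1: x = 0.2377, y = 0.4136
  2: x = 0.2844, y = 0.4010
  3: x = 0.1432, y = 0.0917
  4: x = 0.3347, y = 0.0937

ψ = 0.7178, x_1 = 0.2377, y_1 = 0.4136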